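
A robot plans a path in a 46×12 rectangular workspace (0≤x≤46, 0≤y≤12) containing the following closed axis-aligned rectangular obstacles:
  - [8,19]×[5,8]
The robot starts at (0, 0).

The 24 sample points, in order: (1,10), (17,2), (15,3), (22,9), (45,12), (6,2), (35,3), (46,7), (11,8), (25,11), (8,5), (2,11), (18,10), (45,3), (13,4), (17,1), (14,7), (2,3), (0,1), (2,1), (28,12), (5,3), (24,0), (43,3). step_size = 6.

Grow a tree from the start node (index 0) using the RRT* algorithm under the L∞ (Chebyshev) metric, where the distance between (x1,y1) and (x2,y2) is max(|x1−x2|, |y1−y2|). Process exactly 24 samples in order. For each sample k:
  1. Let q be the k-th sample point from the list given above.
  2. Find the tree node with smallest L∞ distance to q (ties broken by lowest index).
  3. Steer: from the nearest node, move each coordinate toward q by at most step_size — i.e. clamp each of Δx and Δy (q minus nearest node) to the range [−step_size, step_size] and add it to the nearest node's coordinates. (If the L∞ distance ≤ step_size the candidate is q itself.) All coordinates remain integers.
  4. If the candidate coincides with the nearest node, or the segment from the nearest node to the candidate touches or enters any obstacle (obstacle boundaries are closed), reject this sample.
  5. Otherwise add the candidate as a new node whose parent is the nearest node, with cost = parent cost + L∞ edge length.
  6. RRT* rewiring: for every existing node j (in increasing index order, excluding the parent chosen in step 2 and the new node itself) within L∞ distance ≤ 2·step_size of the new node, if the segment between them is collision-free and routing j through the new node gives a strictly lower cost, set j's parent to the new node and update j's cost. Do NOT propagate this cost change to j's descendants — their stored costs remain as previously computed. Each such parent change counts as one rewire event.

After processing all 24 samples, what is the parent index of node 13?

Parent of node 13: 0

1. q=(1,10) nearest=0 d=10 new=(1,6) → add node 1 parent=0 cost=6
2. q=(17,2) nearest=1 d=16 new=(7,2) → add node 2 parent=1 cost=12
3. q=(15,3) nearest=2 d=8 new=(13,3) → add node 3 parent=2 cost=18
4. q=(22,9) nearest=3 d=9 new=(19,9) → blocked by [8,19]×[5,8], reject
5. q=(45,12) nearest=3 d=32 new=(19,9) → blocked by [8,19]×[5,8], reject
6. q=(6,2) nearest=2 d=1 new=(6,2) → add node 4 parent=2 cost=13
7. q=(35,3) nearest=3 d=22 new=(19,3) → add node 5 parent=3 cost=24
8. q=(46,7) nearest=5 d=27 new=(25,7) → add node 6 parent=5 cost=30
9. q=(11,8) nearest=3 d=5 new=(11,8) → blocked by [8,19]×[5,8], reject
10. q=(25,11) nearest=6 d=4 new=(25,11) → add node 7 parent=6 cost=34
11. q=(8,5) nearest=2 d=3 new=(8,5) → blocked by [8,19]×[5,8], reject
12. q=(2,11) nearest=1 d=5 new=(2,11) → add node 8 parent=1 cost=11
13. q=(18,10) nearest=3 d=7 new=(18,9) → blocked by [8,19]×[5,8], reject
14. q=(45,3) nearest=6 d=20 new=(31,3) → add node 9 parent=6 cost=36
15. q=(13,4) nearest=3 d=1 new=(13,4) → add node 10 parent=3 cost=19
16. q=(17,1) nearest=5 d=2 new=(17,1) → add node 11 parent=5 cost=26
17. q=(14,7) nearest=10 d=3 new=(14,7) → blocked by [8,19]×[5,8], reject
18. q=(2,3) nearest=0 d=3 new=(2,3) → add node 12 parent=0 cost=3; rewire 2→12 (8<12); rewire 3→12 (14<18); rewire 4→12 (7<13); rewire 10→12 (14<19)
19. q=(0,1) nearest=0 d=1 new=(0,1) → add node 13 parent=0 cost=1
20. q=(2,1) nearest=0 d=2 new=(2,1) → add node 14 parent=0 cost=2; rewire 2→14 (7<8); rewire 3→14 (13<14); rewire 4→14 (6<7); rewire 10→14 (13<14)
21. q=(28,12) nearest=7 d=3 new=(28,12) → add node 15 parent=7 cost=37
22. q=(5,3) nearest=4 d=1 new=(5,3) → add node 16 parent=4 cost=7; rewire 11→16 (19<26)
23. q=(24,0) nearest=5 d=5 new=(24,0) → add node 17 parent=5 cost=29
24. q=(43,3) nearest=9 d=12 new=(37,3) → add node 18 parent=9 cost=42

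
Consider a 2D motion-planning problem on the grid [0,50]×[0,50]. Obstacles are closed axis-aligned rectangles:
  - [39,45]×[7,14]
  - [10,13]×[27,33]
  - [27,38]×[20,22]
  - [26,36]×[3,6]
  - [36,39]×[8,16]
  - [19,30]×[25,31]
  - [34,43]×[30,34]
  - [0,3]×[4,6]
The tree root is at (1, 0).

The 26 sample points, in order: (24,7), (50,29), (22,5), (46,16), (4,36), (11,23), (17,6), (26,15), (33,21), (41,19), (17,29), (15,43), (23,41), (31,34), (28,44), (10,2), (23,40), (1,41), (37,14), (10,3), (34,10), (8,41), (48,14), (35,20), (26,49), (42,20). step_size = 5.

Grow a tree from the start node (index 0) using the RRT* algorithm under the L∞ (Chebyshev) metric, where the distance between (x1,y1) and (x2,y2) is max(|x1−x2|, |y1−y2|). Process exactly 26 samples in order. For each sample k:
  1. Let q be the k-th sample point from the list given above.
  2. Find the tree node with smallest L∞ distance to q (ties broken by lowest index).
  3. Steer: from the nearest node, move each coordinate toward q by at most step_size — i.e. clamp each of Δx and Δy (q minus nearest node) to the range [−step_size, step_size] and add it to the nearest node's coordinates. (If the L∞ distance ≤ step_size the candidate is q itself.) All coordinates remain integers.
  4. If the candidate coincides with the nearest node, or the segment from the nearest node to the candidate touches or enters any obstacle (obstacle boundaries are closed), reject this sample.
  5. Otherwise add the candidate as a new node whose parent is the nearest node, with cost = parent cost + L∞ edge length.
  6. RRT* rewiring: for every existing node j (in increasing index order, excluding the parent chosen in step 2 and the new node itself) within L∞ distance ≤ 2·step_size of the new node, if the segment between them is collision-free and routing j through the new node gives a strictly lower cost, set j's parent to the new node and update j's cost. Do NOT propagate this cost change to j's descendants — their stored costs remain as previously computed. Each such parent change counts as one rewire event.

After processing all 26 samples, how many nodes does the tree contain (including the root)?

1. q=(24,7) nearest=0 d=23 new=(6,5) → add node 1 parent=0 cost=5
2. q=(50,29) nearest=1 d=44 new=(11,10) → add node 2 parent=1 cost=10
3. q=(22,5) nearest=2 d=11 new=(16,5) → add node 3 parent=2 cost=15
4. q=(46,16) nearest=3 d=30 new=(21,10) → add node 4 parent=3 cost=20
5. q=(4,36) nearest=2 d=26 new=(6,15) → add node 5 parent=2 cost=15
6. q=(11,23) nearest=5 d=8 new=(11,20) → add node 6 parent=5 cost=20
7. q=(17,6) nearest=3 d=1 new=(17,6) → add node 7 parent=3 cost=16
8. q=(26,15) nearest=4 d=5 new=(26,15) → add node 8 parent=4 cost=25
9. q=(33,21) nearest=8 d=7 new=(31,20) → blocked by [27,38]×[20,22], reject
10. q=(41,19) nearest=8 d=15 new=(31,19) → add node 9 parent=8 cost=30
11. q=(17,29) nearest=6 d=9 new=(16,25) → add node 10 parent=6 cost=25
12. q=(15,43) nearest=10 d=18 new=(15,30) → add node 11 parent=10 cost=30
13. q=(23,41) nearest=11 d=11 new=(20,35) → add node 12 parent=11 cost=35
14. q=(31,34) nearest=12 d=11 new=(25,34) → add node 13 parent=12 cost=40
15. q=(28,44) nearest=12 d=9 new=(25,40) → add node 14 parent=12 cost=40
16. q=(10,2) nearest=1 d=4 new=(10,2) → add node 15 parent=1 cost=9
17. q=(23,40) nearest=14 d=2 new=(23,40) → add node 16 parent=14 cost=42
18. q=(1,41) nearest=11 d=14 new=(10,35) → blocked by [10,13]×[27,33], reject
19. q=(37,14) nearest=9 d=6 new=(36,14) → blocked by [36,39]×[8,16], reject
20. q=(10,3) nearest=15 d=1 new=(10,3) → add node 17 parent=15 cost=10
21. q=(34,10) nearest=8 d=8 new=(31,10) → add node 18 parent=8 cost=30
22. q=(8,41) nearest=11 d=11 new=(10,35) → blocked by [10,13]×[27,33], reject
23. q=(48,14) nearest=9 d=17 new=(36,14) → blocked by [36,39]×[8,16], reject
24. q=(35,20) nearest=9 d=4 new=(35,20) → blocked by [27,38]×[20,22], reject
25. q=(26,49) nearest=14 d=9 new=(26,45) → add node 19 parent=14 cost=45
26. q=(42,20) nearest=9 d=11 new=(36,20) → blocked by [27,38]×[20,22], reject

Node count: 20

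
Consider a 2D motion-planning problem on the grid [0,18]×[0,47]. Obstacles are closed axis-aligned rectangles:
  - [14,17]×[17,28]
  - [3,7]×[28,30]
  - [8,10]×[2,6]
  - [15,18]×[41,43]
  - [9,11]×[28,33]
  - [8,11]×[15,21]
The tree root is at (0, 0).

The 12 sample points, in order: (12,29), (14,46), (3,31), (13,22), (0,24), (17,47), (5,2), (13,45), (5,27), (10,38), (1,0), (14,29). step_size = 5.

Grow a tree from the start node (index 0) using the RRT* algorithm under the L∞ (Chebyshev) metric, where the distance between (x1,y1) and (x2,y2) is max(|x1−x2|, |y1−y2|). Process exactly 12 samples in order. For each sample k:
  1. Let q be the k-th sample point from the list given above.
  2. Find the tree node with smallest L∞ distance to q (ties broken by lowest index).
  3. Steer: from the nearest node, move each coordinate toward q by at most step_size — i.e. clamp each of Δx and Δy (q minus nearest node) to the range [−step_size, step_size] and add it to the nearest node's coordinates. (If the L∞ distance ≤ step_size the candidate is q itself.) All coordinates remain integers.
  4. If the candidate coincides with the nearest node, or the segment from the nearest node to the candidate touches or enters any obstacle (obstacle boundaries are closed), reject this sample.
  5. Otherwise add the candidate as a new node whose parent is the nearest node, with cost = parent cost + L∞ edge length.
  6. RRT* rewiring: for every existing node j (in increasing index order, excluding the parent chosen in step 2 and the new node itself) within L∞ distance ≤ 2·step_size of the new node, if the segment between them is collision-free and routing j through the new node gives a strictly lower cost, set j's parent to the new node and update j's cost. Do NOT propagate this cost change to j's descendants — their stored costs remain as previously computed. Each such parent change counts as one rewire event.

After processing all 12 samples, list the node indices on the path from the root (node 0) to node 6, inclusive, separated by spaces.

Path: 0 8 6

1. q=(12,29) nearest=0 d=29 new=(5,5) → add node 1 parent=0 cost=5
2. q=(14,46) nearest=1 d=41 new=(10,10) → add node 2 parent=1 cost=10
3. q=(3,31) nearest=2 d=21 new=(5,15) → add node 3 parent=2 cost=15
4. q=(13,22) nearest=3 d=8 new=(10,20) → blocked by [8,11]×[15,21], reject
5. q=(0,24) nearest=3 d=9 new=(0,20) → add node 4 parent=3 cost=20
6. q=(17,47) nearest=4 d=27 new=(5,25) → add node 5 parent=4 cost=25
7. q=(5,2) nearest=1 d=3 new=(5,2) → add node 6 parent=1 cost=8
8. q=(13,45) nearest=5 d=20 new=(10,30) → blocked by [9,11]×[28,33], reject
9. q=(5,27) nearest=5 d=2 new=(5,27) → add node 7 parent=5 cost=27
10. q=(10,38) nearest=7 d=11 new=(10,32) → blocked by [3,7]×[28,30], reject
11. q=(1,0) nearest=0 d=1 new=(1,0) → add node 8 parent=0 cost=1; rewire 6→8 (5<8)
12. q=(14,29) nearest=5 d=9 new=(10,29) → blocked by [9,11]×[28,33], reject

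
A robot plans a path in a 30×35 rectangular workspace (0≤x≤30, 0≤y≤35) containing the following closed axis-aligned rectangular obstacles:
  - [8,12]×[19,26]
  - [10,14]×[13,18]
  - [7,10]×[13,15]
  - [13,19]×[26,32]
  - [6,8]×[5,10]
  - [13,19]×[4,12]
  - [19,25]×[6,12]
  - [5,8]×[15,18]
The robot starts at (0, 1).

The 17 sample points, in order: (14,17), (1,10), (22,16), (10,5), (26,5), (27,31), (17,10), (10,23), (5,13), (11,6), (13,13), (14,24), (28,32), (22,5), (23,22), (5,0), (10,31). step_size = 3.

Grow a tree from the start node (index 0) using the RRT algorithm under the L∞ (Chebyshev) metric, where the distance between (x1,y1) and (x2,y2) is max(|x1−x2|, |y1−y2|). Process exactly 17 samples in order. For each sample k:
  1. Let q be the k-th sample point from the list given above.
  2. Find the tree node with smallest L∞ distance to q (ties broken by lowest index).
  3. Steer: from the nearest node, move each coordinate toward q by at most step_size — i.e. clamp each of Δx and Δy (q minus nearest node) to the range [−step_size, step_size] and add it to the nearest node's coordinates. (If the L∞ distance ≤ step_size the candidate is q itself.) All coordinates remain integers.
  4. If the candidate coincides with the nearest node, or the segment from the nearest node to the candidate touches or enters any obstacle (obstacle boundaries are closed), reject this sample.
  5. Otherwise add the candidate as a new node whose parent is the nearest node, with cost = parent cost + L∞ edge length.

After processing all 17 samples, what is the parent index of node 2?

Parent of node 2: 1

1. q=(14,17) nearest=0 d=16 new=(3,4) → add node 1 parent=0 cost=3
2. q=(1,10) nearest=1 d=6 new=(1,7) → add node 2 parent=1 cost=6
3. q=(22,16) nearest=1 d=19 new=(6,7) → blocked by [6,8]×[5,10], reject
4. q=(10,5) nearest=1 d=7 new=(6,5) → blocked by [6,8]×[5,10], reject
5. q=(26,5) nearest=1 d=23 new=(6,5) → blocked by [6,8]×[5,10], reject
6. q=(27,31) nearest=2 d=26 new=(4,10) → add node 3 parent=2 cost=9
7. q=(17,10) nearest=3 d=13 new=(7,10) → blocked by [6,8]×[5,10], reject
8. q=(10,23) nearest=3 d=13 new=(7,13) → blocked by [7,10]×[13,15], reject
9. q=(5,13) nearest=3 d=3 new=(5,13) → add node 4 parent=3 cost=12
10. q=(11,6) nearest=3 d=7 new=(7,7) → blocked by [6,8]×[5,10], reject
11. q=(13,13) nearest=4 d=8 new=(8,13) → blocked by [7,10]×[13,15], reject
12. q=(14,24) nearest=4 d=11 new=(8,16) → blocked by [7,10]×[13,15], reject
13. q=(28,32) nearest=4 d=23 new=(8,16) → blocked by [7,10]×[13,15], reject
14. q=(22,5) nearest=4 d=17 new=(8,10) → blocked by [6,8]×[5,10], reject
15. q=(23,22) nearest=4 d=18 new=(8,16) → blocked by [7,10]×[13,15], reject
16. q=(5,0) nearest=1 d=4 new=(5,1) → add node 5 parent=1 cost=6
17. q=(10,31) nearest=4 d=18 new=(8,16) → blocked by [7,10]×[13,15], reject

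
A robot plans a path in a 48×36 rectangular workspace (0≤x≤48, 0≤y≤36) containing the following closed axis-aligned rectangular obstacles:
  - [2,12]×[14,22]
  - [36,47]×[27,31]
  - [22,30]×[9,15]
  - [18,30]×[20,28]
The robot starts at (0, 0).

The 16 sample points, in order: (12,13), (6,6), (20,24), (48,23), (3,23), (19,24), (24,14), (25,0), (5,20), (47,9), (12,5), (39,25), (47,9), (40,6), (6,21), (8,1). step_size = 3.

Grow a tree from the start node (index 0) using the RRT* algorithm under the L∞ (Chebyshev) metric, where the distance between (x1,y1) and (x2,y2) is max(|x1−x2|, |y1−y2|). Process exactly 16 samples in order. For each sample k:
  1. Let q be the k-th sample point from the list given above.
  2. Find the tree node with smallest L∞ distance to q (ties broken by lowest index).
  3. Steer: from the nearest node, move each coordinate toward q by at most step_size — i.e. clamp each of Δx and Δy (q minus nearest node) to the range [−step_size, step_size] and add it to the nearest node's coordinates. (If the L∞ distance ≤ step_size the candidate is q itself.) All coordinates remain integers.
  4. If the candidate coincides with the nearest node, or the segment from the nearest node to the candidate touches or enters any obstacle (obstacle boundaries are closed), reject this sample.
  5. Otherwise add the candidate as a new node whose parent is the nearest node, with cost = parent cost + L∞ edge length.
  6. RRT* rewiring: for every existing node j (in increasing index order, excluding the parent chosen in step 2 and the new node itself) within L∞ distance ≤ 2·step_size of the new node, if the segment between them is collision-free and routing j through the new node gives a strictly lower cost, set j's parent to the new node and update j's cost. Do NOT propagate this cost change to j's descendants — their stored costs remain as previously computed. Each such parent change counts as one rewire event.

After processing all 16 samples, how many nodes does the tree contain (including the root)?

1. q=(12,13) nearest=0 d=13 new=(3,3) → add node 1 parent=0 cost=3
2. q=(6,6) nearest=1 d=3 new=(6,6) → add node 2 parent=1 cost=6
3. q=(20,24) nearest=2 d=18 new=(9,9) → add node 3 parent=2 cost=9
4. q=(48,23) nearest=3 d=39 new=(12,12) → add node 4 parent=3 cost=12
5. q=(3,23) nearest=4 d=11 new=(9,15) → blocked by [2,12]×[14,22], reject
6. q=(19,24) nearest=4 d=12 new=(15,15) → add node 5 parent=4 cost=15
7. q=(24,14) nearest=5 d=9 new=(18,14) → add node 6 parent=5 cost=18
8. q=(25,0) nearest=4 d=13 new=(15,9) → add node 7 parent=4 cost=15
9. q=(5,20) nearest=4 d=8 new=(9,15) → blocked by [2,12]×[14,22], reject
10. q=(47,9) nearest=6 d=29 new=(21,11) → add node 8 parent=6 cost=21
11. q=(12,5) nearest=3 d=4 new=(12,6) → add node 9 parent=3 cost=12
12. q=(39,25) nearest=8 d=18 new=(24,14) → blocked by [22,30]×[9,15], reject
13. q=(47,9) nearest=8 d=26 new=(24,9) → blocked by [22,30]×[9,15], reject
14. q=(40,6) nearest=8 d=19 new=(24,8) → blocked by [22,30]×[9,15], reject
15. q=(6,21) nearest=4 d=9 new=(9,15) → blocked by [2,12]×[14,22], reject
16. q=(8,1) nearest=1 d=5 new=(6,1) → add node 10 parent=1 cost=6

Node count: 11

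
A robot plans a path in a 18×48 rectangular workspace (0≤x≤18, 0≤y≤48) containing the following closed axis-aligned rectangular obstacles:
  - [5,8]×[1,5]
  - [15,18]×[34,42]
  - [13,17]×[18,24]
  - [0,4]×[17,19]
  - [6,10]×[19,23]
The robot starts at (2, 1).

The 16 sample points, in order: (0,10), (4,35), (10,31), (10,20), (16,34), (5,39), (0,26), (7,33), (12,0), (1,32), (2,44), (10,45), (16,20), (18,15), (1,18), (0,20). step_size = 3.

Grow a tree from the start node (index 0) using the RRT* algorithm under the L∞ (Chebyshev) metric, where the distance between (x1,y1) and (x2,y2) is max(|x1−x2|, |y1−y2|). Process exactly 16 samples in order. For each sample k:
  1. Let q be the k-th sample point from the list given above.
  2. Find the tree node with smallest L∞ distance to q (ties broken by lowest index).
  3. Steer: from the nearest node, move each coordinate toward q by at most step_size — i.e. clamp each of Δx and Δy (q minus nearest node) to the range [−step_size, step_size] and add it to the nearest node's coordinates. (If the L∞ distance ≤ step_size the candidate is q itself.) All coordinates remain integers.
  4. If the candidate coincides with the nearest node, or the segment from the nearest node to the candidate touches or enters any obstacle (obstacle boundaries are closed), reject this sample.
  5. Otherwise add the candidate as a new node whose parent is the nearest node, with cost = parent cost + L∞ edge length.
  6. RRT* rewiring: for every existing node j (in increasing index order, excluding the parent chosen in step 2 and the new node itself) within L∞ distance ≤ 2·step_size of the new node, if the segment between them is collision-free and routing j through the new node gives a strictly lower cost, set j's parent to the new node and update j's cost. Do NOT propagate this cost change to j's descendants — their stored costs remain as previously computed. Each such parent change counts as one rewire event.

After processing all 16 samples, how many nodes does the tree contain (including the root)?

1. q=(0,10) nearest=0 d=9 new=(0,4) → add node 1 parent=0 cost=3
2. q=(4,35) nearest=1 d=31 new=(3,7) → add node 2 parent=1 cost=6
3. q=(10,31) nearest=2 d=24 new=(6,10) → add node 3 parent=2 cost=9
4. q=(10,20) nearest=3 d=10 new=(9,13) → add node 4 parent=3 cost=12
5. q=(16,34) nearest=4 d=21 new=(12,16) → add node 5 parent=4 cost=15
6. q=(5,39) nearest=5 d=23 new=(9,19) → blocked by [6,10]×[19,23], reject
7. q=(0,26) nearest=5 d=12 new=(9,19) → blocked by [6,10]×[19,23], reject
8. q=(7,33) nearest=5 d=17 new=(9,19) → blocked by [6,10]×[19,23], reject
9. q=(12,0) nearest=2 d=9 new=(6,4) → blocked by [5,8]×[1,5], reject
10. q=(1,32) nearest=5 d=16 new=(9,19) → blocked by [6,10]×[19,23], reject
11. q=(2,44) nearest=5 d=28 new=(9,19) → blocked by [6,10]×[19,23], reject
12. q=(10,45) nearest=5 d=29 new=(10,19) → blocked by [6,10]×[19,23], reject
13. q=(16,20) nearest=5 d=4 new=(15,19) → blocked by [13,17]×[18,24], reject
14. q=(18,15) nearest=5 d=6 new=(15,15) → add node 6 parent=5 cost=18
15. q=(1,18) nearest=3 d=8 new=(3,13) → add node 7 parent=3 cost=12
16. q=(0,20) nearest=7 d=7 new=(0,16) → add node 8 parent=7 cost=15

Node count: 9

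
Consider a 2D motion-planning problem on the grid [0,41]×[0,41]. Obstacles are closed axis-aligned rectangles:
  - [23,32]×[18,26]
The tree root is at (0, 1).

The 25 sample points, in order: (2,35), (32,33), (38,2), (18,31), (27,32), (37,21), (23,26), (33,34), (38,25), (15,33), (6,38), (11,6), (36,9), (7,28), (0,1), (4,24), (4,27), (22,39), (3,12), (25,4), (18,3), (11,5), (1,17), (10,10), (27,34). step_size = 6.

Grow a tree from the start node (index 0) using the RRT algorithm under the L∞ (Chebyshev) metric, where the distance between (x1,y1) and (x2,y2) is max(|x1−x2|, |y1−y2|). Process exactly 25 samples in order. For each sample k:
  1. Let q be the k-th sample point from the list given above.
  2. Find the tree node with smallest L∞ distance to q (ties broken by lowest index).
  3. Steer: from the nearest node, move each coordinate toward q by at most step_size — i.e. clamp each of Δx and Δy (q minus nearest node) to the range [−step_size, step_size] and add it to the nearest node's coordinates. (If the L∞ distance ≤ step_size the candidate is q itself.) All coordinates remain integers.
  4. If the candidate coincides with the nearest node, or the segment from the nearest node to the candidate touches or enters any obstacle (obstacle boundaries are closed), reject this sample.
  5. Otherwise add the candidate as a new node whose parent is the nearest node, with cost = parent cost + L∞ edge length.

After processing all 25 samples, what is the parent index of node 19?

Parent of node 19: 2

1. q=(2,35) nearest=0 d=34 new=(2,7) → add node 1 parent=0 cost=6
2. q=(32,33) nearest=1 d=30 new=(8,13) → add node 2 parent=1 cost=12
3. q=(38,2) nearest=2 d=30 new=(14,7) → add node 3 parent=2 cost=18
4. q=(18,31) nearest=2 d=18 new=(14,19) → add node 4 parent=2 cost=18
5. q=(27,32) nearest=4 d=13 new=(20,25) → add node 5 parent=4 cost=24
6. q=(37,21) nearest=5 d=17 new=(26,21) → blocked by [23,32]×[18,26], reject
7. q=(23,26) nearest=5 d=3 new=(23,26) → blocked by [23,32]×[18,26], reject
8. q=(33,34) nearest=5 d=13 new=(26,31) → add node 6 parent=5 cost=30
9. q=(38,25) nearest=6 d=12 new=(32,25) → blocked by [23,32]×[18,26], reject
10. q=(15,33) nearest=5 d=8 new=(15,31) → add node 7 parent=5 cost=30
11. q=(6,38) nearest=7 d=9 new=(9,37) → add node 8 parent=7 cost=36
12. q=(11,6) nearest=3 d=3 new=(11,6) → add node 9 parent=3 cost=21
13. q=(36,9) nearest=5 d=16 new=(26,19) → blocked by [23,32]×[18,26], reject
14. q=(7,28) nearest=7 d=8 new=(9,28) → add node 10 parent=7 cost=36
15. q=(0,1) nearest=0 d=0 → coincident, reject
16. q=(4,24) nearest=10 d=5 new=(4,24) → add node 11 parent=10 cost=41
17. q=(4,27) nearest=11 d=3 new=(4,27) → add node 12 parent=11 cost=44
18. q=(22,39) nearest=6 d=8 new=(22,37) → add node 13 parent=6 cost=36
19. q=(3,12) nearest=1 d=5 new=(3,12) → add node 14 parent=1 cost=11
20. q=(25,4) nearest=3 d=11 new=(20,4) → add node 15 parent=3 cost=24
21. q=(18,3) nearest=15 d=2 new=(18,3) → add node 16 parent=15 cost=26
22. q=(11,5) nearest=9 d=1 new=(11,5) → add node 17 parent=9 cost=22
23. q=(1,17) nearest=14 d=5 new=(1,17) → add node 18 parent=14 cost=16
24. q=(10,10) nearest=2 d=3 new=(10,10) → add node 19 parent=2 cost=15
25. q=(27,34) nearest=6 d=3 new=(27,34) → add node 20 parent=6 cost=33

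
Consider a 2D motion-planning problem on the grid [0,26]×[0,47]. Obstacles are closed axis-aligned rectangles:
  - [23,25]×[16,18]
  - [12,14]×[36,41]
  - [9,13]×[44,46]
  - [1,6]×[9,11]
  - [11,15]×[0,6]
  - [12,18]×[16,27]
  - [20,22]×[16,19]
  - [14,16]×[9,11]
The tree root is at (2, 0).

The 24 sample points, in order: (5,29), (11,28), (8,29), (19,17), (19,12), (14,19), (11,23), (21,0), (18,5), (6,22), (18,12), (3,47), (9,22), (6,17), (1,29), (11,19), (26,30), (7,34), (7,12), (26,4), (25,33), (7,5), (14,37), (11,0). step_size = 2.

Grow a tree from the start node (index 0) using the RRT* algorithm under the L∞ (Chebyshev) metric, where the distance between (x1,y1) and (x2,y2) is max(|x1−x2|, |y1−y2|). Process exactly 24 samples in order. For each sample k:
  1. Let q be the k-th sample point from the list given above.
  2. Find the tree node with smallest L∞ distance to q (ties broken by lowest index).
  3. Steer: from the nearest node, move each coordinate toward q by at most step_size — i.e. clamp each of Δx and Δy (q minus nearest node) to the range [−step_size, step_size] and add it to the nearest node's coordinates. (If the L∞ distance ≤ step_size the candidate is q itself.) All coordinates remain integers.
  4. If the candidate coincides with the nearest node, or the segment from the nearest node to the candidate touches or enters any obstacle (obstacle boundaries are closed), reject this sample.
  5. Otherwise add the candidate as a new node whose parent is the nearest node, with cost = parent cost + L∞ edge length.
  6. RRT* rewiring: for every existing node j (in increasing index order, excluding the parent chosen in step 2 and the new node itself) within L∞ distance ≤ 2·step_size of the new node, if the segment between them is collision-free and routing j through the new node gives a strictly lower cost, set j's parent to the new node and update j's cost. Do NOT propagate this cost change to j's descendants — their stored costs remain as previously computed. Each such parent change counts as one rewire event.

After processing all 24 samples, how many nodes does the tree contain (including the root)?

1. q=(5,29) nearest=0 d=29 new=(4,2) → add node 1 parent=0 cost=2
2. q=(11,28) nearest=1 d=26 new=(6,4) → add node 2 parent=1 cost=4
3. q=(8,29) nearest=2 d=25 new=(8,6) → add node 3 parent=2 cost=6
4. q=(19,17) nearest=3 d=11 new=(10,8) → add node 4 parent=3 cost=8
5. q=(19,12) nearest=4 d=9 new=(12,10) → add node 5 parent=4 cost=10
6. q=(14,19) nearest=5 d=9 new=(14,12) → add node 6 parent=5 cost=12
7. q=(11,23) nearest=6 d=11 new=(12,14) → add node 7 parent=6 cost=14
8. q=(21,0) nearest=5 d=10 new=(14,8) → add node 8 parent=5 cost=12
9. q=(18,5) nearest=8 d=4 new=(16,6) → add node 9 parent=8 cost=14
10. q=(6,22) nearest=7 d=8 new=(10,16) → add node 10 parent=7 cost=16
11. q=(18,12) nearest=6 d=4 new=(16,12) → add node 11 parent=6 cost=14
12. q=(3,47) nearest=10 d=31 new=(8,18) → add node 12 parent=10 cost=18
13. q=(9,22) nearest=12 d=4 new=(9,20) → add node 13 parent=12 cost=20
14. q=(6,17) nearest=12 d=2 new=(6,17) → add node 14 parent=12 cost=20
15. q=(1,29) nearest=13 d=9 new=(7,22) → add node 15 parent=13 cost=22
16. q=(11,19) nearest=13 d=2 new=(11,19) → add node 16 parent=13 cost=22
17. q=(26,30) nearest=16 d=15 new=(13,21) → blocked by [12,18]×[16,27], reject
18. q=(7,34) nearest=15 d=12 new=(7,24) → add node 17 parent=15 cost=24
19. q=(7,12) nearest=4 d=4 new=(8,10) → add node 18 parent=4 cost=10
20. q=(26,4) nearest=9 d=10 new=(18,4) → add node 19 parent=9 cost=16
21. q=(25,33) nearest=16 d=14 new=(13,21) → blocked by [12,18]×[16,27], reject
22. q=(7,5) nearest=2 d=1 new=(7,5) → add node 20 parent=2 cost=5
23. q=(14,37) nearest=17 d=13 new=(9,26) → add node 21 parent=17 cost=26
24. q=(11,0) nearest=2 d=5 new=(8,2) → add node 22 parent=2 cost=6

Node count: 23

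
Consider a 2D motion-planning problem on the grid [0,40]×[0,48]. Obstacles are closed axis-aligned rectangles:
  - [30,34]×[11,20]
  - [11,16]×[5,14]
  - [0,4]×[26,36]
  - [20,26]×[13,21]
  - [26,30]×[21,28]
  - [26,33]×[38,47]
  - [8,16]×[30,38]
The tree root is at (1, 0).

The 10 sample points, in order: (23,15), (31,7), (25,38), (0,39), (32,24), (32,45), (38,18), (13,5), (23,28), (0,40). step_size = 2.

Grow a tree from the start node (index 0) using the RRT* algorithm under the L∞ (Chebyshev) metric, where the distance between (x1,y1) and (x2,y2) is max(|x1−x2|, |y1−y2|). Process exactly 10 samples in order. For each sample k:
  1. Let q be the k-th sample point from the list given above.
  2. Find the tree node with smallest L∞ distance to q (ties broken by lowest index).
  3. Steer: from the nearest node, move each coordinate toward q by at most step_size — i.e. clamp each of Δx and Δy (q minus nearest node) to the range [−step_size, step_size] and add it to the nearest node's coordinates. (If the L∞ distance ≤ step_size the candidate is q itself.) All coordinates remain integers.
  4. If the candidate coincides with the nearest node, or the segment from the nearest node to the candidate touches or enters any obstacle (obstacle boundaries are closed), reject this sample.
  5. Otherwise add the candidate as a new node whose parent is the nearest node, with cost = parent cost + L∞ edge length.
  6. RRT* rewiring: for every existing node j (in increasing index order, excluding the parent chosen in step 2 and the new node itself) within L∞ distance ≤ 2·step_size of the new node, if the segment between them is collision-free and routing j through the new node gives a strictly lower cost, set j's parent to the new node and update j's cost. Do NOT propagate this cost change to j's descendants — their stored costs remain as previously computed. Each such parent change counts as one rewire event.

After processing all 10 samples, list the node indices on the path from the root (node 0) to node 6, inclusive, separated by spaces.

1. q=(23,15) nearest=0 d=22 new=(3,2) → add node 1 parent=0 cost=2
2. q=(31,7) nearest=1 d=28 new=(5,4) → add node 2 parent=1 cost=4
3. q=(25,38) nearest=2 d=34 new=(7,6) → add node 3 parent=2 cost=6
4. q=(0,39) nearest=3 d=33 new=(5,8) → add node 4 parent=3 cost=8
5. q=(32,24) nearest=3 d=25 new=(9,8) → add node 5 parent=3 cost=8
6. q=(32,45) nearest=4 d=37 new=(7,10) → add node 6 parent=4 cost=10
7. q=(38,18) nearest=5 d=29 new=(11,10) → blocked by [11,16]×[5,14], reject
8. q=(13,5) nearest=5 d=4 new=(11,6) → blocked by [11,16]×[5,14], reject
9. q=(23,28) nearest=6 d=18 new=(9,12) → add node 7 parent=6 cost=12
10. q=(0,40) nearest=7 d=28 new=(7,14) → add node 8 parent=7 cost=14

Path: 0 1 2 3 4 6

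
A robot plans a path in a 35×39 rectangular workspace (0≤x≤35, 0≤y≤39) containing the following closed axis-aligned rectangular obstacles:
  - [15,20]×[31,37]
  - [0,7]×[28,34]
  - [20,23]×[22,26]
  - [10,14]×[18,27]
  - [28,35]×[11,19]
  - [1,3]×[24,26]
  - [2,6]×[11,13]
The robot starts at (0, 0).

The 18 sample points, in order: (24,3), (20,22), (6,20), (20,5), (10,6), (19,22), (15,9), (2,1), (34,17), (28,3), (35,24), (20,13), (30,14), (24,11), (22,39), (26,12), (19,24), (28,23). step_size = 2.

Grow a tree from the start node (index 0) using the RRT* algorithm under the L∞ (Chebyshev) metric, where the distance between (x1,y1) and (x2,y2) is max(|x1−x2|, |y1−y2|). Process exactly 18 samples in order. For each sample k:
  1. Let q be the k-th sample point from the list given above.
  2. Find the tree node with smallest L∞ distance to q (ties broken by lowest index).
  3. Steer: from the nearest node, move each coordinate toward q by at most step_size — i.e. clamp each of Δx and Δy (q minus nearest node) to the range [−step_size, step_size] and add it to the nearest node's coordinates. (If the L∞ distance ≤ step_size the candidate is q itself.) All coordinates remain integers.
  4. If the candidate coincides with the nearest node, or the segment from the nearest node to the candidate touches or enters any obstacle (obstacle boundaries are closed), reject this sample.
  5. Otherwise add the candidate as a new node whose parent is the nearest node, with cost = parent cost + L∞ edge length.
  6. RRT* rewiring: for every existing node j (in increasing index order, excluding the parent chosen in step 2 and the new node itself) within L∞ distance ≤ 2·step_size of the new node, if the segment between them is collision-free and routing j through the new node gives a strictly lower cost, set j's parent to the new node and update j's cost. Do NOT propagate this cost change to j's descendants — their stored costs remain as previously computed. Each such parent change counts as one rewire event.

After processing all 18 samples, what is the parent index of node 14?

Parent of node 14: 13

1. q=(24,3) nearest=0 d=24 new=(2,2) → add node 1 parent=0 cost=2
2. q=(20,22) nearest=1 d=20 new=(4,4) → add node 2 parent=1 cost=4
3. q=(6,20) nearest=2 d=16 new=(6,6) → add node 3 parent=2 cost=6
4. q=(20,5) nearest=3 d=14 new=(8,5) → add node 4 parent=3 cost=8
5. q=(10,6) nearest=4 d=2 new=(10,6) → add node 5 parent=4 cost=10
6. q=(19,22) nearest=3 d=16 new=(8,8) → add node 6 parent=3 cost=8
7. q=(15,9) nearest=5 d=5 new=(12,8) → add node 7 parent=5 cost=12
8. q=(2,1) nearest=1 d=1 new=(2,1) → add node 8 parent=1 cost=3
9. q=(34,17) nearest=7 d=22 new=(14,10) → add node 9 parent=7 cost=14
10. q=(28,3) nearest=9 d=14 new=(16,8) → add node 10 parent=9 cost=16
11. q=(35,24) nearest=10 d=19 new=(18,10) → add node 11 parent=10 cost=18
12. q=(20,13) nearest=11 d=3 new=(20,12) → add node 12 parent=11 cost=20
13. q=(30,14) nearest=12 d=10 new=(22,14) → add node 13 parent=12 cost=22
14. q=(24,11) nearest=13 d=3 new=(24,12) → add node 14 parent=13 cost=24
15. q=(22,39) nearest=13 d=25 new=(22,16) → add node 15 parent=13 cost=24
16. q=(26,12) nearest=14 d=2 new=(26,12) → add node 16 parent=14 cost=26
17. q=(19,24) nearest=15 d=8 new=(20,18) → add node 17 parent=15 cost=26
18. q=(28,23) nearest=15 d=7 new=(24,18) → add node 18 parent=15 cost=26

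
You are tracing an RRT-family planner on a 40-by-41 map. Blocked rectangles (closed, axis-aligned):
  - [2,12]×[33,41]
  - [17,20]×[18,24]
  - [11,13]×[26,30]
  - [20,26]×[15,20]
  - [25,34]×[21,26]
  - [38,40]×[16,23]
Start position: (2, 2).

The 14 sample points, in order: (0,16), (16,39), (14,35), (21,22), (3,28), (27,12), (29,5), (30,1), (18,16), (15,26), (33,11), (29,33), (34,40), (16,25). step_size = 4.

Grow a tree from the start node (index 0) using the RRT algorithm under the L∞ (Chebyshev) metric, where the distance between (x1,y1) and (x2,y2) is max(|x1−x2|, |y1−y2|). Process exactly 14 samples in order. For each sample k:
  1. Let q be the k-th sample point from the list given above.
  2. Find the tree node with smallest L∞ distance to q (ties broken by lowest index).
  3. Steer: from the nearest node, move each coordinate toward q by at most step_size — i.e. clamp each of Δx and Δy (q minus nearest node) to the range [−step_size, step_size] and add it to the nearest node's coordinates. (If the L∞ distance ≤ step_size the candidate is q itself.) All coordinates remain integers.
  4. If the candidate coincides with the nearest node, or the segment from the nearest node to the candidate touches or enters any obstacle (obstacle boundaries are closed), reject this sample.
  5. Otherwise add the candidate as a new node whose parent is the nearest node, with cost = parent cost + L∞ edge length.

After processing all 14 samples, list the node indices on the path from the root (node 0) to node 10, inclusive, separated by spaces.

1. q=(0,16) nearest=0 d=14 new=(0,6) → add node 1 parent=0 cost=4
2. q=(16,39) nearest=1 d=33 new=(4,10) → add node 2 parent=1 cost=8
3. q=(14,35) nearest=2 d=25 new=(8,14) → add node 3 parent=2 cost=12
4. q=(21,22) nearest=3 d=13 new=(12,18) → add node 4 parent=3 cost=16
5. q=(3,28) nearest=4 d=10 new=(8,22) → add node 5 parent=4 cost=20
6. q=(27,12) nearest=4 d=15 new=(16,14) → add node 6 parent=4 cost=20
7. q=(29,5) nearest=6 d=13 new=(20,10) → add node 7 parent=6 cost=24
8. q=(30,1) nearest=7 d=10 new=(24,6) → add node 8 parent=7 cost=28
9. q=(18,16) nearest=6 d=2 new=(18,16) → add node 9 parent=6 cost=22
10. q=(15,26) nearest=5 d=7 new=(12,26) → blocked by [11,13]×[26,30], reject
11. q=(33,11) nearest=8 d=9 new=(28,10) → add node 10 parent=8 cost=32
12. q=(29,33) nearest=4 d=17 new=(16,22) → add node 11 parent=4 cost=20
13. q=(34,40) nearest=11 d=18 new=(20,26) → blocked by [17,20]×[18,24], reject
14. q=(16,25) nearest=11 d=3 new=(16,25) → add node 12 parent=11 cost=23

Path: 0 1 2 3 4 6 7 8 10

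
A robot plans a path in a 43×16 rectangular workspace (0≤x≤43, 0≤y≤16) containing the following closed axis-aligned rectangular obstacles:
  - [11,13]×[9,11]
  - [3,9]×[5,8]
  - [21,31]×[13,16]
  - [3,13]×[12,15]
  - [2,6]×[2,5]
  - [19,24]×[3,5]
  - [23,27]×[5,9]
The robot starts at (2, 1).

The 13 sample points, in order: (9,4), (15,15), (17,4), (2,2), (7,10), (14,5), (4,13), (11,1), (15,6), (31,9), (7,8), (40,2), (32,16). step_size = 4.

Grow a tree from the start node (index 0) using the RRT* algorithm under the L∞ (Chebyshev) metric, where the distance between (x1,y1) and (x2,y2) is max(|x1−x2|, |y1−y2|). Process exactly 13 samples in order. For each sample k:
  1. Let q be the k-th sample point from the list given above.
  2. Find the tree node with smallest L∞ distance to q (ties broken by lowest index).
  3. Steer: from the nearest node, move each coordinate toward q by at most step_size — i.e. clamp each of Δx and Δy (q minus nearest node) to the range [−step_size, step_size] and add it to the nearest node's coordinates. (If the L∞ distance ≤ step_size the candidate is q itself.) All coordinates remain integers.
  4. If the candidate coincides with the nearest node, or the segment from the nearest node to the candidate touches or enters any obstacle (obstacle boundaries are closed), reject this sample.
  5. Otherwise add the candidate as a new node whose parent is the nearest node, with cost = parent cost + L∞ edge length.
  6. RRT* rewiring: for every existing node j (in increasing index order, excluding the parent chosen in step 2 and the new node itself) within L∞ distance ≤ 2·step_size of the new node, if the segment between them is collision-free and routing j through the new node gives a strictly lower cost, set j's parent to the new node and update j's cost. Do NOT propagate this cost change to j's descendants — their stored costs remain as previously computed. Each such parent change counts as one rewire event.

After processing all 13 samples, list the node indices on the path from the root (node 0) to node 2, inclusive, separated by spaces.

1. q=(9,4) nearest=0 d=7 new=(6,4) → blocked by [2,6]×[2,5], reject
2. q=(15,15) nearest=0 d=14 new=(6,5) → blocked by [3,9]×[5,8], reject
3. q=(17,4) nearest=0 d=15 new=(6,4) → blocked by [2,6]×[2,5], reject
4. q=(2,2) nearest=0 d=1 new=(2,2) → blocked by [2,6]×[2,5], reject
5. q=(7,10) nearest=0 d=9 new=(6,5) → blocked by [3,9]×[5,8], reject
6. q=(14,5) nearest=0 d=12 new=(6,5) → blocked by [3,9]×[5,8], reject
7. q=(4,13) nearest=0 d=12 new=(4,5) → blocked by [3,9]×[5,8], reject
8. q=(11,1) nearest=0 d=9 new=(6,1) → add node 1 parent=0 cost=4
9. q=(15,6) nearest=1 d=9 new=(10,5) → add node 2 parent=1 cost=8
10. q=(31,9) nearest=2 d=21 new=(14,9) → add node 3 parent=2 cost=12
11. q=(7,8) nearest=2 d=3 new=(7,8) → blocked by [3,9]×[5,8], reject
12. q=(40,2) nearest=3 d=26 new=(18,5) → add node 4 parent=3 cost=16
13. q=(32,16) nearest=4 d=14 new=(22,9) → add node 5 parent=4 cost=20

Path: 0 1 2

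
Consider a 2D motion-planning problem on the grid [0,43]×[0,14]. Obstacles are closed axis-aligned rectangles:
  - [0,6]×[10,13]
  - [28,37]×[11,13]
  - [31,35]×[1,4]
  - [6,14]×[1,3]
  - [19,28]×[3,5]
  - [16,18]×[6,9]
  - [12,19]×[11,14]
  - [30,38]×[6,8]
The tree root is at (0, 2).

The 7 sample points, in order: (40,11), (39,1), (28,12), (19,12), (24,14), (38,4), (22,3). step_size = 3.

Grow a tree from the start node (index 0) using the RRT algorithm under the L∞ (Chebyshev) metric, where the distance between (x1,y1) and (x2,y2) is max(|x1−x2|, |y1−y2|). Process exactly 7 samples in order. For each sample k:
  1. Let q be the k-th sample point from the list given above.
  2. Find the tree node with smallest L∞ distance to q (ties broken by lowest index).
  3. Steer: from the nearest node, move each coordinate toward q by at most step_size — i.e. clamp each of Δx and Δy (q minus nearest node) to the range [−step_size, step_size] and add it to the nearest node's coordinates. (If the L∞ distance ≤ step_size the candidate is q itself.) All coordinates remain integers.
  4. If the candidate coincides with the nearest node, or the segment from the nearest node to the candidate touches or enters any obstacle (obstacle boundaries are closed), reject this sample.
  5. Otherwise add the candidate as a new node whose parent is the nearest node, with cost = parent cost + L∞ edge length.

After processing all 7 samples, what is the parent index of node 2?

1. q=(40,11) nearest=0 d=40 new=(3,5) → add node 1 parent=0 cost=3
2. q=(39,1) nearest=1 d=36 new=(6,2) → blocked by [6,14]×[1,3], reject
3. q=(28,12) nearest=1 d=25 new=(6,8) → add node 2 parent=1 cost=6
4. q=(19,12) nearest=2 d=13 new=(9,11) → add node 3 parent=2 cost=9
5. q=(24,14) nearest=3 d=15 new=(12,14) → blocked by [12,19]×[11,14], reject
6. q=(38,4) nearest=3 d=29 new=(12,8) → add node 4 parent=3 cost=12
7. q=(22,3) nearest=4 d=10 new=(15,5) → add node 5 parent=4 cost=15

Parent of node 2: 1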